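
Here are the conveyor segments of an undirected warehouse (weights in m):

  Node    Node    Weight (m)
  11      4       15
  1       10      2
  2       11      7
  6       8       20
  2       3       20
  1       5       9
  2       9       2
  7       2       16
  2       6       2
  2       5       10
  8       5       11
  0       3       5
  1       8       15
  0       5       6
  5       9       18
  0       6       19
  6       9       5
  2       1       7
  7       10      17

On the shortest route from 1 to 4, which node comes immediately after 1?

Candidate routes:
1 - 2 - 11 - 4: 7+7+15 = 29
1 - 5 - 9 - 2 - 11 - 4: 9+18+2+7+15 = 51
1 - 5 - 2 - 11 - 4: 9+10+7+15 = 41
Cheapest is 1 - 2 - 11 - 4 at 29 m.
So from 1 the first move is to 2.

2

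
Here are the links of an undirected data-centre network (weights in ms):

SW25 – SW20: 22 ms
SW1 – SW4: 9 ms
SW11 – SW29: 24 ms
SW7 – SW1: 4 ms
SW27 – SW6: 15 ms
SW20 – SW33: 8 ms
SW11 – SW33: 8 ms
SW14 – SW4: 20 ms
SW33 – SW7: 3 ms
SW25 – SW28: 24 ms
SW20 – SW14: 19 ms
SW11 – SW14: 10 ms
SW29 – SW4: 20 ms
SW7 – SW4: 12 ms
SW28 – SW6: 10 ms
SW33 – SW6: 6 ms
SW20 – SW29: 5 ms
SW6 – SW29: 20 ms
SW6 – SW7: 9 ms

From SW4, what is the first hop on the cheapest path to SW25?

Compare a few routes:
SW4 → SW7 → SW33 → SW20 → SW25: 12+3+8+22 = 45
SW4 → SW1 → SW7 → SW33 → SW20 → SW25: 9+4+3+8+22 = 46
SW4 → SW29 → SW20 → SW25: 20+5+22 = 47
The minimum is 45 ms via SW4 → SW7 → SW33 → SW20 → SW25.
So from SW4 the first move is to SW7.

SW7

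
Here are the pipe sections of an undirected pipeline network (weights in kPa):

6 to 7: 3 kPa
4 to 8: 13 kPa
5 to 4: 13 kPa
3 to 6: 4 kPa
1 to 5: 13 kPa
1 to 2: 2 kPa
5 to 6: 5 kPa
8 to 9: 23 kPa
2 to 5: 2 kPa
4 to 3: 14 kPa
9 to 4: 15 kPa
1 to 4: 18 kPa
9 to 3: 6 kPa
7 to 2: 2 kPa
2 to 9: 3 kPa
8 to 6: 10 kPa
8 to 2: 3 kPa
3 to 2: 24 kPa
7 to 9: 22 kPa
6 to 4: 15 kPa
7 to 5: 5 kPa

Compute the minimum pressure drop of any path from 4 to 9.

15 kPa

Running Dijkstra from 4:
4: 0
5: 13  (via 4)
8: 13  (via 4)
3: 14  (via 4)
2: 15  (via 5)
6: 15  (via 4)
9: 15  (via 4)
Shortest route: 4 → 9 = 15 kPa.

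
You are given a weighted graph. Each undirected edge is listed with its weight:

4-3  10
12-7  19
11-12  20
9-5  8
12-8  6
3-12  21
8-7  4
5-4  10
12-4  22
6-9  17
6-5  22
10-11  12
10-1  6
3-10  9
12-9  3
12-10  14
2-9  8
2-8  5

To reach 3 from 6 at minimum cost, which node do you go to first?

Candidate routes:
6–5–4–3: 22+10+10 = 42
6–9–12–10–3: 17+3+14+9 = 43
6–9–12–3: 17+3+21 = 41
Cheapest is 6–9–12–3 at 41.
So from 6 the first move is to 9.

9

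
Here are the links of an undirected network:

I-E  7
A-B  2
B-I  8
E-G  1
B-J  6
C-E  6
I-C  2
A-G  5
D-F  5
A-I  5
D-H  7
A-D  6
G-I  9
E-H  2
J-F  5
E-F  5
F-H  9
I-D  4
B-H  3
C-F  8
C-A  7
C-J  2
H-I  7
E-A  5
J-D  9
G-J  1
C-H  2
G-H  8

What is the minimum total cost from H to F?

7

Candidate routes:
H - F: 9 = 9
H - E - G - J - F: 2+1+1+5 = 9
H - C - J - F: 2+2+5 = 9
H - E - F: 2+5 = 7
Cheapest is H - E - F at 7.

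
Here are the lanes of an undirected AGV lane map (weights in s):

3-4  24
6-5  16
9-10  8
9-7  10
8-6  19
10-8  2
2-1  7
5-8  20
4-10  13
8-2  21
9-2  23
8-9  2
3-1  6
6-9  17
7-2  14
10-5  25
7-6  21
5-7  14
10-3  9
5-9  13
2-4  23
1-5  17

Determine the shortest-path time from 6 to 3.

30 s

Settle nodes by increasing distance from 6:
6: 0
5: 16  (via 6)
9: 17  (via 6)
8: 19  (via 6)
7: 21  (via 6)
10: 21  (via 8)
3: 30  (via 10)
Shortest route: 6–8–10–3 = 30 s.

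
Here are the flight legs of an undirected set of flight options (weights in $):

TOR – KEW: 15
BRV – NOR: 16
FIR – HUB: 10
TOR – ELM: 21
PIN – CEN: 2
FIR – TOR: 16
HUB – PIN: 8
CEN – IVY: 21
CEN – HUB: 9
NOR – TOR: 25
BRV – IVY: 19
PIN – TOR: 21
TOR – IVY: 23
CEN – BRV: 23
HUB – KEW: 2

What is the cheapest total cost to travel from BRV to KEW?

$34

Candidate routes:
BRV - IVY - CEN - HUB - KEW: 19+21+9+2 = 51
BRV - IVY - CEN - PIN - HUB - KEW: 19+21+2+8+2 = 52
BRV - CEN - HUB - KEW: 23+9+2 = 34
BRV - CEN - PIN - HUB - KEW: 23+2+8+2 = 35
The minimum is $34 via BRV - CEN - HUB - KEW.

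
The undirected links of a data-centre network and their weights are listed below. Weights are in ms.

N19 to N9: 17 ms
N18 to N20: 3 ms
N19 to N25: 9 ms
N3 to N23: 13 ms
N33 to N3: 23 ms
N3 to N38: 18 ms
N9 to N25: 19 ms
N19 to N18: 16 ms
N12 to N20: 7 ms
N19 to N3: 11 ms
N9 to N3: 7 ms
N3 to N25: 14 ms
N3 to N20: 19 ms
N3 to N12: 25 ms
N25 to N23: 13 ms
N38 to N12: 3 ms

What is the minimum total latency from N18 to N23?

35 ms

Compare a few routes:
N18–N19–N25–N23: 16+9+13 = 38
N18–N20–N3–N23: 3+19+13 = 35
N18–N19–N3–N23: 16+11+13 = 40
Cheapest is N18–N20–N3–N23 at 35 ms.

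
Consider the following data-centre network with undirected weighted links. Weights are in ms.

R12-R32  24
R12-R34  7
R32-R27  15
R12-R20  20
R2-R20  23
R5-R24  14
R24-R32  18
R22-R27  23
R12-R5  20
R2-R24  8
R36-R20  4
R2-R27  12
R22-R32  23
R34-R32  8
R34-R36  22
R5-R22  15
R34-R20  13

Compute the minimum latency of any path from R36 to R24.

Compare a few routes:
R36 - R20 - R12 - R34 - R32 - R24: 4+20+7+8+18 = 57
R36 - R34 - R32 - R24: 22+8+18 = 48
R36 - R20 - R34 - R32 - R24: 4+13+8+18 = 43
R36 - R20 - R2 - R24: 4+23+8 = 35
Cheapest is R36 - R20 - R2 - R24 at 35 ms.

35 ms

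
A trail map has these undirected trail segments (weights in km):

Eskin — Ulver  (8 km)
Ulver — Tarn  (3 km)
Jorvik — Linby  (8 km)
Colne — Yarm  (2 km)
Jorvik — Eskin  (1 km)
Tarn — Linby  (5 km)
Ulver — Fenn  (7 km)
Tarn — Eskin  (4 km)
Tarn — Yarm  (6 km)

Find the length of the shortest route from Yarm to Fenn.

Enumerating some paths:
Yarm–Tarn–Linby–Jorvik–Eskin–Ulver–Fenn: 6+5+8+1+8+7 = 35
Yarm–Tarn–Eskin–Ulver–Fenn: 6+4+8+7 = 25
Yarm–Tarn–Ulver–Fenn: 6+3+7 = 16
Cheapest is Yarm–Tarn–Ulver–Fenn at 16 km.

16 km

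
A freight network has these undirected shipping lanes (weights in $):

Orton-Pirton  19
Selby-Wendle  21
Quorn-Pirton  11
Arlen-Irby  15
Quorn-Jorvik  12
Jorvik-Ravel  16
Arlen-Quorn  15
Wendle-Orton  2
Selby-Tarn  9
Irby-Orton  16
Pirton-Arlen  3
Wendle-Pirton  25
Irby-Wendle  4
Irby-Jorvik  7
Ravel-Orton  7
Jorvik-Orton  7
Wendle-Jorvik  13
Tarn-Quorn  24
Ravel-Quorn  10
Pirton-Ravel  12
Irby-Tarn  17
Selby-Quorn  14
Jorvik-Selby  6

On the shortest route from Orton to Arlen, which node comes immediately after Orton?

Candidate routes:
Orton → Wendle → Irby → Arlen: 2+4+15 = 21
Orton → Pirton → Arlen: 19+3 = 22
Cheapest is Orton → Wendle → Irby → Arlen at $21.
So from Orton the first move is to Wendle.

Wendle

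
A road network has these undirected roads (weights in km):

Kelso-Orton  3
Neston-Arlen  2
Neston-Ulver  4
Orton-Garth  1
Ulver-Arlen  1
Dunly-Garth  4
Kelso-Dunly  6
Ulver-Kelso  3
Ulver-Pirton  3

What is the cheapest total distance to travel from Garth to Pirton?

Enumerating some paths:
Garth → Orton → Kelso → Ulver → Pirton: 1+3+3+3 = 10
Garth → Dunly → Kelso → Ulver → Pirton: 4+6+3+3 = 16
Cheapest is Garth → Orton → Kelso → Ulver → Pirton at 10 km.

10 km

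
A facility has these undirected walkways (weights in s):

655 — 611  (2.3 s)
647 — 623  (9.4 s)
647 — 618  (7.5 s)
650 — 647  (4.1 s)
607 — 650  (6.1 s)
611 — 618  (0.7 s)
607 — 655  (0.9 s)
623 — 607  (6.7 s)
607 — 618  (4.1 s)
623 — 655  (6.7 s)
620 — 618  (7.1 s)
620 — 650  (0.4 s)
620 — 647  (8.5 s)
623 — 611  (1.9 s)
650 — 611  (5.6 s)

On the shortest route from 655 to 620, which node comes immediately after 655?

Compare a few routes:
655 → 607 → 650 → 620: 0.9+6.1+0.4 = 7.4
655 → 611 → 650 → 620: 2.3+5.6+0.4 = 8.3
The minimum is 7.4 s via 655 → 607 → 650 → 620.
So from 655 the first move is to 607.

607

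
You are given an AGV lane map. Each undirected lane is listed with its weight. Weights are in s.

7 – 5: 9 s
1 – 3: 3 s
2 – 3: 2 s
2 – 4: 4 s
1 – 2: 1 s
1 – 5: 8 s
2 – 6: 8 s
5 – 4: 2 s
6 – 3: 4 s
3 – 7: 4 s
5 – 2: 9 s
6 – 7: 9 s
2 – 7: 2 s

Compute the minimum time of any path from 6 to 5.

Shortest distances from 6:
6: 0
3: 4  (via 6)
2: 6  (via 3)
1: 7  (via 3)
7: 8  (via 3)
4: 10  (via 2)
5: 12  (via 4)
Shortest route: 6–3–2–4–5 = 12 s.

12 s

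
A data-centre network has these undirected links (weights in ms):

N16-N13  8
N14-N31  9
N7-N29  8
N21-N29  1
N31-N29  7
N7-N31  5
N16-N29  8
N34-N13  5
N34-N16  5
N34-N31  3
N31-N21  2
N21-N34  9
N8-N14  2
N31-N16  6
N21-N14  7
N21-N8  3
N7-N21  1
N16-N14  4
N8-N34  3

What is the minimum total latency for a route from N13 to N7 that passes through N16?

Shortest N13→N16: N13–N16 = 8
Best N16 to N7: N16–N31–N21–N7 costing 9
Total via N16: 8 + 9 = 17 ms.

17 ms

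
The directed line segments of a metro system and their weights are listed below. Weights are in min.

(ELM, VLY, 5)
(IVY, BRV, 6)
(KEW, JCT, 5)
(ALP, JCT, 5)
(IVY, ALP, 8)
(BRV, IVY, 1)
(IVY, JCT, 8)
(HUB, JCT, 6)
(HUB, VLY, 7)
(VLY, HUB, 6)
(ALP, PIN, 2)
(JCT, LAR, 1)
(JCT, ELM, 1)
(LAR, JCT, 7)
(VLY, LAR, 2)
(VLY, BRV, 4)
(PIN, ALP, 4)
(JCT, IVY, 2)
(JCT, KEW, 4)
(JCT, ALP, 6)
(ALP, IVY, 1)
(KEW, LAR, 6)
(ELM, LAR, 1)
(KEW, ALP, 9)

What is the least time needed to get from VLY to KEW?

13 min

Compare a few routes:
VLY → LAR → JCT → KEW: 2+7+4 = 13
VLY → BRV → IVY → JCT → KEW: 4+1+8+4 = 17
VLY → BRV → IVY → ALP → JCT → KEW: 4+1+8+5+4 = 22
VLY → HUB → JCT → KEW: 6+6+4 = 16
The minimum is 13 min via VLY → LAR → JCT → KEW.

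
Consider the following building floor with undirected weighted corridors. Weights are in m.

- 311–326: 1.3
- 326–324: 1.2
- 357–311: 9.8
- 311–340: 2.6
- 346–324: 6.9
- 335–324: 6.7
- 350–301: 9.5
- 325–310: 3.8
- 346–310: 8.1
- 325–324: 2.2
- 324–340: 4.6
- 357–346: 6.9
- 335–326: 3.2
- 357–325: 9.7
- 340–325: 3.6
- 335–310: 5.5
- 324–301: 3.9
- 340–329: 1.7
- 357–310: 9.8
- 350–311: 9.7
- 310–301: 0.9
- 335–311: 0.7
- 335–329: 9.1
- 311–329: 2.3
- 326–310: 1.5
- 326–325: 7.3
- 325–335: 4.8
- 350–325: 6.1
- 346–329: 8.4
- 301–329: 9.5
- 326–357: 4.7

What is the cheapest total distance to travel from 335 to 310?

3.5 m

Settle nodes by increasing distance from 335:
335: 0
311: 0.7  (via 335)
326: 2  (via 311)
329: 3  (via 311)
324: 3.2  (via 326)
340: 3.3  (via 311)
310: 3.5  (via 326)
Shortest route: 335 → 311 → 326 → 310 = 3.5 m.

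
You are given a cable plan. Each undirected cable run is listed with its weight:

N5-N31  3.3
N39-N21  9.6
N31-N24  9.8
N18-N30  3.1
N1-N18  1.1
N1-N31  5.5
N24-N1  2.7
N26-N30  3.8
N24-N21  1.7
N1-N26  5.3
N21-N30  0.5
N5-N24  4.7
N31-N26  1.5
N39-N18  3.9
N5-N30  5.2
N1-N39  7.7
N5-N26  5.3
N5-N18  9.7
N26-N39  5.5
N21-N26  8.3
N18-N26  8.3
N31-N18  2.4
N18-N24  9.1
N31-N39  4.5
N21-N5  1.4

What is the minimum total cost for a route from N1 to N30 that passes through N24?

Shortest N1→N24: N1–N24 = 2.7
Best N24 to N30: N24–N21–N30 costing 2.2
Total via N24: 2.7 + 2.2 = 4.9.

4.9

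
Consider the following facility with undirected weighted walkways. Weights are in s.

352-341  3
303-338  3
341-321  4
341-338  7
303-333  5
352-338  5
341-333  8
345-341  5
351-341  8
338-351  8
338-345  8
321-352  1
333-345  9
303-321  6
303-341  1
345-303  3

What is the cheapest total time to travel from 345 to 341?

4 s

Compare a few routes:
345–303–341: 3+1 = 4
345–341: 5 = 5
The minimum is 4 s via 345–303–341.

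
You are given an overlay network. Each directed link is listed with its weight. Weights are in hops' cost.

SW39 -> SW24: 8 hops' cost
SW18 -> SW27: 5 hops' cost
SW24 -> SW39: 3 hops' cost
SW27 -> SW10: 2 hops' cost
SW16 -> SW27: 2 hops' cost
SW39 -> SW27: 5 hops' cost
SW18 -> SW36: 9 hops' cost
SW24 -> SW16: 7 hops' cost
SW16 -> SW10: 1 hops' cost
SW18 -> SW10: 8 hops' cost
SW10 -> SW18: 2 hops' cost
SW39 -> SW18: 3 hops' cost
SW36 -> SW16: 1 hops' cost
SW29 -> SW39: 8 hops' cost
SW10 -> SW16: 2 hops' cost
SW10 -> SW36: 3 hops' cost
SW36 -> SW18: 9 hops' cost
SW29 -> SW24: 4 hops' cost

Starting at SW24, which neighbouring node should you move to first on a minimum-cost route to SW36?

SW16

Enumerating some paths:
SW24–SW39–SW27–SW10–SW36: 3+5+2+3 = 13
SW24–SW16–SW27–SW10–SW36: 7+2+2+3 = 14
SW24–SW16–SW10–SW36: 7+1+3 = 11
Cheapest is SW24–SW16–SW10–SW36 at 11 hops' cost.
So from SW24 the first move is to SW16.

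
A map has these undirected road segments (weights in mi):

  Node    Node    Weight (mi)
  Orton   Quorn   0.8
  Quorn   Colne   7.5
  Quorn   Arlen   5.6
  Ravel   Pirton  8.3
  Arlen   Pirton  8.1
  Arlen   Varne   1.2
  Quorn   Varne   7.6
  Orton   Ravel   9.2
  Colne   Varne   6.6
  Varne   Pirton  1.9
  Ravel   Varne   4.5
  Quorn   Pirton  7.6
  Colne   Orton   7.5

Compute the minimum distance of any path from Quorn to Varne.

Enumerating some paths:
Quorn–Pirton–Varne: 7.6+1.9 = 9.5
Quorn–Arlen–Varne: 5.6+1.2 = 6.8
Quorn–Varne: 7.6 = 7.6
Cheapest is Quorn–Arlen–Varne at 6.8 mi.

6.8 mi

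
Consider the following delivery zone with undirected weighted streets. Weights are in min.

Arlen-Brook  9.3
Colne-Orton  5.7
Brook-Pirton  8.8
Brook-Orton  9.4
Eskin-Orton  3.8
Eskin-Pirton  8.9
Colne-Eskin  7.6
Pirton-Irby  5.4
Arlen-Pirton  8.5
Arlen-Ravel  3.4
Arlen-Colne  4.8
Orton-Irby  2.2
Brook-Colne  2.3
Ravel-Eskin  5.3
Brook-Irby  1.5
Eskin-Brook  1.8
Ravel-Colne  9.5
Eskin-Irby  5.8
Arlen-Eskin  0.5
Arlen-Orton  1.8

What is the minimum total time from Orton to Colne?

Running Dijkstra from Orton:
Orton: 0
Arlen: 1.8  (via Orton)
Irby: 2.2  (via Orton)
Eskin: 2.3  (via Arlen)
Brook: 3.7  (via Irby)
Ravel: 5.2  (via Arlen)
Colne: 5.7  (via Orton)
Shortest route: Orton → Colne = 5.7 min.

5.7 min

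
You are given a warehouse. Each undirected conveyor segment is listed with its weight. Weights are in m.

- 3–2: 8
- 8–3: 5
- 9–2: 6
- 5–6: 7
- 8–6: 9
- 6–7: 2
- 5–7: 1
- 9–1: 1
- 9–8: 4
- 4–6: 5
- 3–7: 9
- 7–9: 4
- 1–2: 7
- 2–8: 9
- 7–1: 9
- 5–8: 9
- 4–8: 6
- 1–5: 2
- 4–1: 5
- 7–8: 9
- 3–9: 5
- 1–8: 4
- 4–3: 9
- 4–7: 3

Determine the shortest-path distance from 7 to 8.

Compare a few routes:
7–9–8: 4+4 = 8
7–5–1–8: 1+2+4 = 7
7–5–1–9–8: 1+2+1+4 = 8
Cheapest is 7–5–1–8 at 7 m.

7 m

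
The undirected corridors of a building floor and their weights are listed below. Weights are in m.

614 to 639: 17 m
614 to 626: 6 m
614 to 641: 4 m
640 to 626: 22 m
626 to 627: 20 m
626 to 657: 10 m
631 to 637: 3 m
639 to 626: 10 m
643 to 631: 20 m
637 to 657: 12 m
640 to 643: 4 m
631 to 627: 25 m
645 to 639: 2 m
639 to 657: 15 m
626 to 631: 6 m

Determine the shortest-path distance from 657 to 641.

Enumerating some paths:
657–637–631–626–614–641: 12+3+6+6+4 = 31
657–639–626–614–641: 15+10+6+4 = 35
657–639–614–641: 15+17+4 = 36
657–626–614–641: 10+6+4 = 20
Cheapest is 657–626–614–641 at 20 m.

20 m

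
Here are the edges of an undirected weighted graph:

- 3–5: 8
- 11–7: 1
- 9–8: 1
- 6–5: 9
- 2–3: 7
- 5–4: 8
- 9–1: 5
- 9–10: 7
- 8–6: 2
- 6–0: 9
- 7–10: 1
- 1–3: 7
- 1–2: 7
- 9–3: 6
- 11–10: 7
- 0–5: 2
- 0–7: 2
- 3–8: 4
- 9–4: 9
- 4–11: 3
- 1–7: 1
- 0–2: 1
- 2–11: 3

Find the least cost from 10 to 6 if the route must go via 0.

Best 10 to 0: 10–7–0 costing 3
Best 0 to 6: 0–6 costing 9
Total via 0: 3 + 9 = 12.

12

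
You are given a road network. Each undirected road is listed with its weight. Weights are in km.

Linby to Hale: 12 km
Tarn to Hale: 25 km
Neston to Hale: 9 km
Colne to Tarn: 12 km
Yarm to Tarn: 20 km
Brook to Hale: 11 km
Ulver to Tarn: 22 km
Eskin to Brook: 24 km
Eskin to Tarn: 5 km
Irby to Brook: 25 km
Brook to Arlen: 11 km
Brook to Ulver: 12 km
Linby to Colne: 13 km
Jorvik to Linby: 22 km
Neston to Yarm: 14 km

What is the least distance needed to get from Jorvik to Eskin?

Running Dijkstra from Jorvik:
Jorvik: 0
Linby: 22  (via Jorvik)
Hale: 34  (via Linby)
Colne: 35  (via Linby)
Neston: 43  (via Hale)
Brook: 45  (via Hale)
Tarn: 47  (via Colne)
Eskin: 52  (via Tarn)
Shortest route: Jorvik–Linby–Colne–Tarn–Eskin = 52 km.

52 km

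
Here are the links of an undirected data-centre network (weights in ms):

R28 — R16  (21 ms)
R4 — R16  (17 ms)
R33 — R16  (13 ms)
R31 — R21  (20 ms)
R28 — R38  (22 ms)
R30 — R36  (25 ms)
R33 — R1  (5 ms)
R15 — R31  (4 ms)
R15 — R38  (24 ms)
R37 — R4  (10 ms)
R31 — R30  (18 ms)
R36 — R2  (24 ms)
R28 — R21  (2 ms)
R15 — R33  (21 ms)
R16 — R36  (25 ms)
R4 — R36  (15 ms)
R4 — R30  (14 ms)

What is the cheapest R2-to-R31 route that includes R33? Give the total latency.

Shortest R2→R33: R2–R36–R16–R33 = 62
Best R33 to R31: R33–R15–R31 costing 25
Total via R33: 62 + 25 = 87 ms.

87 ms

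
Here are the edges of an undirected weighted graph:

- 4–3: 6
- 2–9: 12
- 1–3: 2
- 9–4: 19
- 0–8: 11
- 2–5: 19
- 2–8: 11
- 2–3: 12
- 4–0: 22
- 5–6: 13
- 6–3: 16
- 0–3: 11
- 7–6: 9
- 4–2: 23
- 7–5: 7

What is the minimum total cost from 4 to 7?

31

Running Dijkstra from 4:
4: 0
3: 6  (via 4)
1: 8  (via 3)
0: 17  (via 3)
2: 18  (via 3)
9: 19  (via 4)
6: 22  (via 3)
8: 28  (via 0)
7: 31  (via 6)
Shortest route: 4 → 3 → 6 → 7 = 31.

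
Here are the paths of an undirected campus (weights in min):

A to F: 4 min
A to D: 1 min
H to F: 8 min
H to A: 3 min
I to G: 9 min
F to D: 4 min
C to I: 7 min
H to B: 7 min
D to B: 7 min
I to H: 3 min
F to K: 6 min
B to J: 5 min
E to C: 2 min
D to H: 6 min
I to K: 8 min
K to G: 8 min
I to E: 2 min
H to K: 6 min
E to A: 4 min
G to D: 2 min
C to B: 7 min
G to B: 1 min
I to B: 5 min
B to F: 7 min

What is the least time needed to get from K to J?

14 min

Candidate routes:
K → F → B → J: 6+7+5 = 18
K → I → B → J: 8+5+5 = 18
K → F → D → G → B → J: 6+4+2+1+5 = 18
K → G → B → J: 8+1+5 = 14
The minimum is 14 min via K → G → B → J.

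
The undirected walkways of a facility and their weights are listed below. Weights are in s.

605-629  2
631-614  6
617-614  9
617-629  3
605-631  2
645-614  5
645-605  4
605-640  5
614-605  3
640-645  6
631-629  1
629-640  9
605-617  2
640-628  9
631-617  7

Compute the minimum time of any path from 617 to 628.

Enumerating some paths:
617 → 605 → 640 → 628: 2+5+9 = 16
617 → 629 → 605 → 640 → 628: 3+2+5+9 = 19
617 → 629 → 631 → 605 → 640 → 628: 3+1+2+5+9 = 20
The minimum is 16 s via 617 → 605 → 640 → 628.

16 s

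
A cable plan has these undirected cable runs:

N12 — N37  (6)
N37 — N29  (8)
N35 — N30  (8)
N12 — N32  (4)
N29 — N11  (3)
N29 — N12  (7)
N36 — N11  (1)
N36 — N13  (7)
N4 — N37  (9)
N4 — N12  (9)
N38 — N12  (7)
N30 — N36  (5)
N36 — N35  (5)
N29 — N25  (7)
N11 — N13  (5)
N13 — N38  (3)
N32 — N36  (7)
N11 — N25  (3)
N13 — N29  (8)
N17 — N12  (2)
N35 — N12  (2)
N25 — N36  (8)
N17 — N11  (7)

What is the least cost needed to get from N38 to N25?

11

Compare a few routes:
N38 - N13 - N36 - N11 - N25: 3+7+1+3 = 14
N38 - N13 - N11 - N25: 3+5+3 = 11
Cheapest is N38 - N13 - N11 - N25 at 11.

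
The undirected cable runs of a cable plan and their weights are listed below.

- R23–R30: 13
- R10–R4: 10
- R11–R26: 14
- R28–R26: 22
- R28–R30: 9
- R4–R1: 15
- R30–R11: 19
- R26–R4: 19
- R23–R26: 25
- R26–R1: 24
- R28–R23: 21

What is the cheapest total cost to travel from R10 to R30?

60

Running Dijkstra from R10:
R10: 0
R4: 10  (via R10)
R1: 25  (via R4)
R26: 29  (via R4)
R11: 43  (via R26)
R28: 51  (via R26)
R23: 54  (via R26)
R30: 60  (via R28)
Shortest route: R10 → R4 → R26 → R28 → R30 = 60.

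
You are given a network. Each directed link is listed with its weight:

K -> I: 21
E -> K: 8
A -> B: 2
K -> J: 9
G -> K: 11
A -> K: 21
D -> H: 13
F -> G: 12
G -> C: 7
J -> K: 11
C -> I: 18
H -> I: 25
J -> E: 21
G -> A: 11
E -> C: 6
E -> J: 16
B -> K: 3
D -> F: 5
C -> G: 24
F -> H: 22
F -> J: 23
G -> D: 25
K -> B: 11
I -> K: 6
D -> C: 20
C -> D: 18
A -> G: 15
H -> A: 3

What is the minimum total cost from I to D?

Settle nodes by increasing distance from I:
I: 0
K: 6  (via I)
J: 15  (via K)
B: 17  (via K)
E: 36  (via J)
C: 42  (via E)
D: 60  (via C)
Shortest route: I → K → J → E → C → D = 60.

60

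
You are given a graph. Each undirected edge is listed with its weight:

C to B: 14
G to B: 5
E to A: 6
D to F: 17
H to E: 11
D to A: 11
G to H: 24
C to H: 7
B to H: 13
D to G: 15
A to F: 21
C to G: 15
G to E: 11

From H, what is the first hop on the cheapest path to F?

Enumerating some paths:
H–E–A–F: 11+6+21 = 38
H–E–A–D–F: 11+6+11+17 = 45
H–E–G–D–F: 11+11+15+17 = 54
H–B–G–D–F: 13+5+15+17 = 50
Cheapest is H–E–A–F at 38.
So from H the first move is to E.

E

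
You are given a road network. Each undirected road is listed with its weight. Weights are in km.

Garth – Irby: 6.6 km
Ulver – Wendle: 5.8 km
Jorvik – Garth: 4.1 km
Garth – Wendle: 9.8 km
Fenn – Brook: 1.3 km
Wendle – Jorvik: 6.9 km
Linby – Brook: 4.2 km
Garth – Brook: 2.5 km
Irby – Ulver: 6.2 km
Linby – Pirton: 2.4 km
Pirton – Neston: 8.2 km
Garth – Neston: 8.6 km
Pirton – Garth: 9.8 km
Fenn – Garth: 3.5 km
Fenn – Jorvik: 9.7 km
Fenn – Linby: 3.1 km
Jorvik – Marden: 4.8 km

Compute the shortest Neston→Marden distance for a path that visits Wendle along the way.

30.1 km

Shortest Neston→Wendle: Neston → Garth → Wendle = 18.4
Shortest Wendle→Marden: Wendle → Jorvik → Marden = 11.7
Total via Wendle: 18.4 + 11.7 = 30.1 km.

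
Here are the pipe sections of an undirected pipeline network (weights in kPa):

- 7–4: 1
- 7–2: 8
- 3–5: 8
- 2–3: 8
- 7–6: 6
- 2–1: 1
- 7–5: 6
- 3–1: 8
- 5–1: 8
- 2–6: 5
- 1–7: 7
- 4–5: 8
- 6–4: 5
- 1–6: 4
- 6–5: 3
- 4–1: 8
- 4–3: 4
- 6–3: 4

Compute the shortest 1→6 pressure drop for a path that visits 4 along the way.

Best 1 to 4: 1–4 costing 8
Best 4 to 6: 4–6 costing 5
Total via 4: 8 + 5 = 13 kPa.

13 kPa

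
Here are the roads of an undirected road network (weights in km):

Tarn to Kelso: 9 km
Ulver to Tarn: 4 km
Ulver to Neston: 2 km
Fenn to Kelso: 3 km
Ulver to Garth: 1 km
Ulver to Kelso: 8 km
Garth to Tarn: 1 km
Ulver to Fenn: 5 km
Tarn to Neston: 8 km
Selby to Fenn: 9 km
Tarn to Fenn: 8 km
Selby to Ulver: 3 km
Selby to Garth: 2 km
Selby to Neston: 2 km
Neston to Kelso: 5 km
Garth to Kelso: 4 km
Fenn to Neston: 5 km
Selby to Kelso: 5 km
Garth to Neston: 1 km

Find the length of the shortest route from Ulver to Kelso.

5 km

Shortest distances from Ulver:
Ulver: 0
Garth: 1  (via Ulver)
Neston: 2  (via Ulver)
Tarn: 2  (via Garth)
Selby: 3  (via Ulver)
Kelso: 5  (via Garth)
Shortest route: Ulver → Garth → Kelso = 5 km.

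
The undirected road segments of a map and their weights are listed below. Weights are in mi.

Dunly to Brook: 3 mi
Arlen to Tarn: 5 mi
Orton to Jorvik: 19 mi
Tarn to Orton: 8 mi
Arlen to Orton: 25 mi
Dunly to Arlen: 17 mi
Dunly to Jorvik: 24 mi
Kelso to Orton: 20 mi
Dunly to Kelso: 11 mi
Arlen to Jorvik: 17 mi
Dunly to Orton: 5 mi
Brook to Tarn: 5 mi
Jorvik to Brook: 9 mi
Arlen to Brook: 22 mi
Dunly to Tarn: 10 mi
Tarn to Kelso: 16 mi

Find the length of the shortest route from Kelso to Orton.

16 mi

Enumerating some paths:
Kelso–Tarn–Orton: 16+8 = 24
Kelso–Orton: 20 = 20
Kelso–Dunly–Brook–Tarn–Orton: 11+3+5+8 = 27
Kelso–Dunly–Orton: 11+5 = 16
The minimum is 16 mi via Kelso–Dunly–Orton.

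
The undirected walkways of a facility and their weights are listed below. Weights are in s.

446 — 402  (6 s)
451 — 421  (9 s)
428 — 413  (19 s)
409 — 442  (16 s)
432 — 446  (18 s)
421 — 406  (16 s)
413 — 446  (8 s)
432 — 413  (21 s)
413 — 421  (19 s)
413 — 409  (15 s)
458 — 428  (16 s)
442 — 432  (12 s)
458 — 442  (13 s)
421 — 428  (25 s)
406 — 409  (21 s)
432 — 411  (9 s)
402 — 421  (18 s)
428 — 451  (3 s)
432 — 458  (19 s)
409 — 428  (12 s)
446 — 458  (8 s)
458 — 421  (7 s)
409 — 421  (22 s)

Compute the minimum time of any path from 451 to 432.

Settle nodes by increasing distance from 451:
451: 0
428: 3  (via 451)
421: 9  (via 451)
409: 15  (via 428)
458: 16  (via 421)
413: 22  (via 428)
446: 24  (via 458)
406: 25  (via 421)
402: 27  (via 421)
442: 29  (via 458)
432: 35  (via 458)
Shortest route: 451 → 421 → 458 → 432 = 35 s.

35 s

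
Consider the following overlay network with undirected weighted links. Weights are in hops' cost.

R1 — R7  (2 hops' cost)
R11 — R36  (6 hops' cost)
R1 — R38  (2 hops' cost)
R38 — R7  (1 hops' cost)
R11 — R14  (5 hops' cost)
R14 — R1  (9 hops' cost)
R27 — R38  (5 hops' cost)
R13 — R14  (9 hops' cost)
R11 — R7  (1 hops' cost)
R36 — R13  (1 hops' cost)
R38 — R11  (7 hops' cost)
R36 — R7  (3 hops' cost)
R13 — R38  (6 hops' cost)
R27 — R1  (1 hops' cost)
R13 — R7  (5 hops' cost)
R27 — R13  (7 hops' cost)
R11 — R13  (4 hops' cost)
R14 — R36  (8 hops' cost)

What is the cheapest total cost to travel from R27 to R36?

Settle nodes by increasing distance from R27:
R27: 0
R1: 1  (via R27)
R38: 3  (via R1)
R7: 3  (via R1)
R11: 4  (via R7)
R36: 6  (via R7)
Shortest route: R27 → R1 → R7 → R36 = 6 hops' cost.

6 hops' cost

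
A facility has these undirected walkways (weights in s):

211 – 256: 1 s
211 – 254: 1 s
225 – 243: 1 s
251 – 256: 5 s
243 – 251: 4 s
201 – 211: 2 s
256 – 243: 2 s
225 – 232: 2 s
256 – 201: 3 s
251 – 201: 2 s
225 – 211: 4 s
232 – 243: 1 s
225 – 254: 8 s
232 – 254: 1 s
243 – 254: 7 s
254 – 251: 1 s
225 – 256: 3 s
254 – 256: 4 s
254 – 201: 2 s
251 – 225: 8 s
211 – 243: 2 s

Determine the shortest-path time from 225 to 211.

Shortest distances from 225:
225: 0
243: 1  (via 225)
232: 2  (via 225)
256: 3  (via 225)
254: 3  (via 232)
211: 3  (via 243)
Shortest route: 225 → 243 → 211 = 3 s.

3 s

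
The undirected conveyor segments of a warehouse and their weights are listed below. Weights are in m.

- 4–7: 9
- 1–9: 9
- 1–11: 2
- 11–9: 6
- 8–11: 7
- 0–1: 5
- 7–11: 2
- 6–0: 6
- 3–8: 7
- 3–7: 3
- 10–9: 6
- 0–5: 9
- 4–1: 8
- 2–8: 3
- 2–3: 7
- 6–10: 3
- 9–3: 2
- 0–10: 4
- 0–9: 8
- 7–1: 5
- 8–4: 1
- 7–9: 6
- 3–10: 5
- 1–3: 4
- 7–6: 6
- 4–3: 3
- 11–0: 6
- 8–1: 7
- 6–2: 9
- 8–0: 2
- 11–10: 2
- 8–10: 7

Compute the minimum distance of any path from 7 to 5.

Compare a few routes:
7–11–1–0–5: 2+2+5+9 = 18
7–11–0–5: 2+6+9 = 17
The minimum is 17 m via 7–11–0–5.

17 m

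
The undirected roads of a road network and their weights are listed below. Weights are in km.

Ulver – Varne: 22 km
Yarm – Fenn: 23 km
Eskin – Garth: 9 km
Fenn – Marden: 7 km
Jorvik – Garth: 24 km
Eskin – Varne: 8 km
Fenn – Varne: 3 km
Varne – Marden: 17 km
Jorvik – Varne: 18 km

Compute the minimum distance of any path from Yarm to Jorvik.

Settle nodes by increasing distance from Yarm:
Yarm: 0
Fenn: 23  (via Yarm)
Varne: 26  (via Fenn)
Marden: 30  (via Fenn)
Eskin: 34  (via Varne)
Garth: 43  (via Eskin)
Jorvik: 44  (via Varne)
Shortest route: Yarm → Fenn → Varne → Jorvik = 44 km.

44 km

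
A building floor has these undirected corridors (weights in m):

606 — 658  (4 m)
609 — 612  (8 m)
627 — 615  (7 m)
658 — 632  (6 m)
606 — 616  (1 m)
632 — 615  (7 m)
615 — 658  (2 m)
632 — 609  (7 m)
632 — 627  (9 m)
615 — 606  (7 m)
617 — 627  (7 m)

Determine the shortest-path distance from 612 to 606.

25 m

Candidate routes:
612–609–632–658–615–606: 8+7+6+2+7 = 30
612–609–632–615–606: 8+7+7+7 = 29
612–609–632–658–606: 8+7+6+4 = 25
612–609–632–615–658–606: 8+7+7+2+4 = 28
The minimum is 25 m via 612–609–632–658–606.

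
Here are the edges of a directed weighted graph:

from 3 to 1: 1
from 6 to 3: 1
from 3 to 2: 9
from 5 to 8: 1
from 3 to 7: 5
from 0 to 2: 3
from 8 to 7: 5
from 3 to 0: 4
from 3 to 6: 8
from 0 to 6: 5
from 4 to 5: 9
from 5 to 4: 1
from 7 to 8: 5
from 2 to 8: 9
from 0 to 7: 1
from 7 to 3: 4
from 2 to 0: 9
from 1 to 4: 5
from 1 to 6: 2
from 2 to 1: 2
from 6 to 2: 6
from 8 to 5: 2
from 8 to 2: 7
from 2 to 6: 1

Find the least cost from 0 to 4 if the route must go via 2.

10

Best 0 to 2: 0 → 2 costing 3
Best 2 to 4: 2 → 1 → 4 costing 7
Total via 2: 3 + 7 = 10.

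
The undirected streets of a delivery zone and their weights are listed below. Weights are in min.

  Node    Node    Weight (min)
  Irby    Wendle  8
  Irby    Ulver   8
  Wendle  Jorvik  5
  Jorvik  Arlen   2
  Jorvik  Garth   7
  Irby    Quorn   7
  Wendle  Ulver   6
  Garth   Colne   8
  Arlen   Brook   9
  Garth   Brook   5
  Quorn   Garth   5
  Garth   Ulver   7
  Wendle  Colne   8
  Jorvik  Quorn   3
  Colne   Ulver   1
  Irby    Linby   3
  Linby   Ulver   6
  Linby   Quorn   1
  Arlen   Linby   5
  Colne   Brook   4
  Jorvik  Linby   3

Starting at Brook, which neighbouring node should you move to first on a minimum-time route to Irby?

Colne

Compare a few routes:
Brook - Garth - Quorn - Linby - Irby: 5+5+1+3 = 14
Brook - Colne - Ulver - Irby: 4+1+8 = 13
Brook - Colne - Ulver - Linby - Irby: 4+1+6+3 = 14
The minimum is 13 min via Brook - Colne - Ulver - Irby.
So from Brook the first move is to Colne.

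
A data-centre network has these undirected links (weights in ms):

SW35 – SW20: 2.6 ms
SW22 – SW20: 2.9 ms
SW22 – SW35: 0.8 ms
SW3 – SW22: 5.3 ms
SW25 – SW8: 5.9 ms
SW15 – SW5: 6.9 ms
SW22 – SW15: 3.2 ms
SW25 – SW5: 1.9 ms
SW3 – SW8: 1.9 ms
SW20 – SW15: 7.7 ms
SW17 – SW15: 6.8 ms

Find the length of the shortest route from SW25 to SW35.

12.8 ms

Enumerating some paths:
SW25–SW8–SW3–SW22–SW35: 5.9+1.9+5.3+0.8 = 13.9
SW25–SW8–SW3–SW22–SW20–SW35: 5.9+1.9+5.3+2.9+2.6 = 18.6
SW25–SW5–SW15–SW22–SW35: 1.9+6.9+3.2+0.8 = 12.8
SW25–SW5–SW15–SW22–SW20–SW35: 1.9+6.9+3.2+2.9+2.6 = 17.5
The minimum is 12.8 ms via SW25–SW5–SW15–SW22–SW35.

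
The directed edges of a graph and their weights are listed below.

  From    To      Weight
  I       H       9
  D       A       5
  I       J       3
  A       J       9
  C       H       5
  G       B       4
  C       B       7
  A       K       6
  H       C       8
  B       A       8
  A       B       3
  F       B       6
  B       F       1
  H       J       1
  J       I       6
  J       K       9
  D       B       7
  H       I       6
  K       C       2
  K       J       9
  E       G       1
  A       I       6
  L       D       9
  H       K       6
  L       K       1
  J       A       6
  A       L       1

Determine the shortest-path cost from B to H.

Enumerating some paths:
B - A - J - I - H: 8+9+6+9 = 32
B - A - L - K - C - H: 8+1+1+2+5 = 17
B - A - I - H: 8+6+9 = 23
B - A - K - C - H: 8+6+2+5 = 21
The minimum is 17 via B - A - L - K - C - H.

17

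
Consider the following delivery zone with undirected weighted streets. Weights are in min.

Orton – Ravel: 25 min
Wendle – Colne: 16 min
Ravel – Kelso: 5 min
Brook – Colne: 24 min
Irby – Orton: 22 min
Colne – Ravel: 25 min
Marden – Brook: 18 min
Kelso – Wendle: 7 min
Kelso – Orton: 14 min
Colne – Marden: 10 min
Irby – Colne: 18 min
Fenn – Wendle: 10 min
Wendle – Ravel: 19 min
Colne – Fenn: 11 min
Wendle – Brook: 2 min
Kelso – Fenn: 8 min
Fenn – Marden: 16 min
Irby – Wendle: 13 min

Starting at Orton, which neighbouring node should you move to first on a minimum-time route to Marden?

Enumerating some paths:
Orton → Kelso → Fenn → Marden: 14+8+16 = 38
Orton → Kelso → Wendle → Brook → Marden: 14+7+2+18 = 41
Orton → Kelso → Fenn → Colne → Marden: 14+8+11+10 = 43
The minimum is 38 min via Orton → Kelso → Fenn → Marden.
So from Orton the first move is to Kelso.

Kelso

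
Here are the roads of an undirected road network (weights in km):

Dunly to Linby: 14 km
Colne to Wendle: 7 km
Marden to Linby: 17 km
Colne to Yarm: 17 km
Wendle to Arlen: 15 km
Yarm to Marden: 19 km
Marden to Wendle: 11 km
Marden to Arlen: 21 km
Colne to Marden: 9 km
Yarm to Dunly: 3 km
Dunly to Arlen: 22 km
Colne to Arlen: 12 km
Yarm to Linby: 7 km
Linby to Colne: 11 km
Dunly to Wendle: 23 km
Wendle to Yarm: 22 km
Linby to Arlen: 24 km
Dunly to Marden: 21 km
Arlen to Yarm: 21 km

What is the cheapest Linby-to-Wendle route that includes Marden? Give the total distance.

28 km

Shortest Linby→Marden: Linby → Marden = 17
Best Marden to Wendle: Marden → Wendle costing 11
Total via Marden: 17 + 11 = 28 km.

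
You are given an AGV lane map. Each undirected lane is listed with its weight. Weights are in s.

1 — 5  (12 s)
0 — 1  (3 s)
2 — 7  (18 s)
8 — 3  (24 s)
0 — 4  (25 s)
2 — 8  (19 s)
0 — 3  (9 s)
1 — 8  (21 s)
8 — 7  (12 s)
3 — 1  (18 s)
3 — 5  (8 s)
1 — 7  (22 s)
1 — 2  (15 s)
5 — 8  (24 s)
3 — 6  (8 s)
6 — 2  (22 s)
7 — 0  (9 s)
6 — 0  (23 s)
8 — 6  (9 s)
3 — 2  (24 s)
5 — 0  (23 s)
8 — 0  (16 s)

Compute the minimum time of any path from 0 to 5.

15 s

Running Dijkstra from 0:
0: 0
1: 3  (via 0)
3: 9  (via 0)
7: 9  (via 0)
5: 15  (via 1)
Shortest route: 0 → 1 → 5 = 15 s.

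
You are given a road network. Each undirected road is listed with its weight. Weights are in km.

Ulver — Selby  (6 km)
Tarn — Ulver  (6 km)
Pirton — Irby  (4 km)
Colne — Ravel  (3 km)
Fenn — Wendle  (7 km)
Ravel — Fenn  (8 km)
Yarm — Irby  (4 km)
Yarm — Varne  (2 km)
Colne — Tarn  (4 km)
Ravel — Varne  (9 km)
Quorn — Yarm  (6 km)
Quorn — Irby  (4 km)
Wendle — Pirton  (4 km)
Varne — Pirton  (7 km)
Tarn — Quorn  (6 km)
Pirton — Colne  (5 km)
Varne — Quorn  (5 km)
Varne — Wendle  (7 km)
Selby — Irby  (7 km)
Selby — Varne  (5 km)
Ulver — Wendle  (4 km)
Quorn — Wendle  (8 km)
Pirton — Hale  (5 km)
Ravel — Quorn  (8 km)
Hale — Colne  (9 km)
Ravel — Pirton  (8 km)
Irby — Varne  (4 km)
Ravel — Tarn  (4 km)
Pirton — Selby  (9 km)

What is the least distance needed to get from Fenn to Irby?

Settle nodes by increasing distance from Fenn:
Fenn: 0
Wendle: 7  (via Fenn)
Ravel: 8  (via Fenn)
Pirton: 11  (via Wendle)
Colne: 11  (via Ravel)
Ulver: 11  (via Wendle)
Tarn: 12  (via Ravel)
Varne: 14  (via Wendle)
Quorn: 15  (via Wendle)
Irby: 15  (via Pirton)
Shortest route: Fenn → Wendle → Pirton → Irby = 15 km.

15 km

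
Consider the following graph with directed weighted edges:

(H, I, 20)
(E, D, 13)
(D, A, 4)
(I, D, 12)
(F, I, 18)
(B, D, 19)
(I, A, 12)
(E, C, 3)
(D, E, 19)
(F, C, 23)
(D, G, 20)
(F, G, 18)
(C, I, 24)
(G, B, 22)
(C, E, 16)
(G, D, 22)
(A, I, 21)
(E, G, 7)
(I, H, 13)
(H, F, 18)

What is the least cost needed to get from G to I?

Enumerating some paths:
G - B - D - A - I: 22+19+4+21 = 66
G - D - A - I: 22+4+21 = 47
The minimum is 47 via G - D - A - I.

47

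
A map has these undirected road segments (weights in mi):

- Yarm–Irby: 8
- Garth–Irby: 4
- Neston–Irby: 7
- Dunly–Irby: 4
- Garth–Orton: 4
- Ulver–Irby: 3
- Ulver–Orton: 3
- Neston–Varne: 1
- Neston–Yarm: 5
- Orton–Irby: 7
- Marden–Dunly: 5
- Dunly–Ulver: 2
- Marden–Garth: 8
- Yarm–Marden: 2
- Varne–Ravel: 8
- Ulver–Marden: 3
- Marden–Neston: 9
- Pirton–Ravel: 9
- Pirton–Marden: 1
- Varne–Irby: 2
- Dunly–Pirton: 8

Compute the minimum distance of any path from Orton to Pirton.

Shortest distances from Orton:
Orton: 0
Ulver: 3  (via Orton)
Garth: 4  (via Orton)
Dunly: 5  (via Ulver)
Marden: 6  (via Ulver)
Irby: 6  (via Ulver)
Pirton: 7  (via Marden)
Shortest route: Orton–Ulver–Marden–Pirton = 7 mi.

7 mi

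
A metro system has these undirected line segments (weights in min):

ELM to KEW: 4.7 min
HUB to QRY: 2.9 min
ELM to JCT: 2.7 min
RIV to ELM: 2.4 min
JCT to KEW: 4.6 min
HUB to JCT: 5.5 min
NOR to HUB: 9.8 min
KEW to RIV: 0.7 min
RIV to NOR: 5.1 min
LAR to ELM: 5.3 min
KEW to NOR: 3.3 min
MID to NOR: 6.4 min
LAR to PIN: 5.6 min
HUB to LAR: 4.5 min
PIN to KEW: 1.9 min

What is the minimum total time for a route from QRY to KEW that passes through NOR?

16 min

Shortest QRY→NOR: QRY → HUB → NOR = 12.7
Shortest NOR→KEW: NOR → KEW = 3.3
Total via NOR: 12.7 + 3.3 = 16 min.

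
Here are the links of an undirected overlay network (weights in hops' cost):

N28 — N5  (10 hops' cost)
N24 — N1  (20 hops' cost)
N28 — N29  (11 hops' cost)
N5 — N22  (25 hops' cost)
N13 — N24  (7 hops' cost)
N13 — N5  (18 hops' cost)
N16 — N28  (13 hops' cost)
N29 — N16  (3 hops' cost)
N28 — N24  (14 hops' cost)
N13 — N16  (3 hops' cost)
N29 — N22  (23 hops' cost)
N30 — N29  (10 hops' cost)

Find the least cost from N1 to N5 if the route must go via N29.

Shortest N1→N29: N1 → N24 → N13 → N16 → N29 = 33
Best N29 to N5: N29 → N28 → N5 costing 21
Total via N29: 33 + 21 = 54 hops' cost.

54 hops' cost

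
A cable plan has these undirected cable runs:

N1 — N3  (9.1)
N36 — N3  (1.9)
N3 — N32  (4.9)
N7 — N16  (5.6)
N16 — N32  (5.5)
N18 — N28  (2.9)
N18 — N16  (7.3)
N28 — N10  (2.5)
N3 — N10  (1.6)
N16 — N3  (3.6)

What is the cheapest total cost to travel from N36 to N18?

8.9

Running Dijkstra from N36:
N36: 0
N3: 1.9  (via N36)
N10: 3.5  (via N3)
N16: 5.5  (via N3)
N28: 6  (via N10)
N32: 6.8  (via N3)
N18: 8.9  (via N28)
Shortest route: N36–N3–N10–N28–N18 = 8.9.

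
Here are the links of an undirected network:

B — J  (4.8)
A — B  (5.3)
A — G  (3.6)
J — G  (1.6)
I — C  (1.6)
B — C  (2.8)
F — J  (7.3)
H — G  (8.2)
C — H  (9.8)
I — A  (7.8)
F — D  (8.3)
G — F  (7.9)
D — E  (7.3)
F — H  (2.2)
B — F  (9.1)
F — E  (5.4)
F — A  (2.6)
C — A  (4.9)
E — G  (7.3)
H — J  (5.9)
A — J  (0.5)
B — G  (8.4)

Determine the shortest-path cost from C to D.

Compare a few routes:
C - A - F - E - D: 4.9+2.6+5.4+7.3 = 20.2
C - B - A - F - D: 2.8+5.3+2.6+8.3 = 19
C - B - J - A - F - D: 2.8+4.8+0.5+2.6+8.3 = 19
C - A - F - D: 4.9+2.6+8.3 = 15.8
The minimum is 15.8 via C - A - F - D.

15.8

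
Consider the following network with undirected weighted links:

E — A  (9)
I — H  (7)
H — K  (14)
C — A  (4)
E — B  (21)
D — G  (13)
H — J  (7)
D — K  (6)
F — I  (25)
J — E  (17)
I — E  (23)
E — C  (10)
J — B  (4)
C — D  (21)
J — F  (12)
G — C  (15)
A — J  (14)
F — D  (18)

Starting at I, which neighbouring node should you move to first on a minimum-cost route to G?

Candidate routes:
I → E → C → G: 23+10+15 = 48
I → H → J → A → C → G: 7+7+14+4+15 = 47
I → H → K → D → G: 7+14+6+13 = 40
I → E → A → C → G: 23+9+4+15 = 51
Cheapest is I → H → K → D → G at 40.
So from I the first move is to H.

H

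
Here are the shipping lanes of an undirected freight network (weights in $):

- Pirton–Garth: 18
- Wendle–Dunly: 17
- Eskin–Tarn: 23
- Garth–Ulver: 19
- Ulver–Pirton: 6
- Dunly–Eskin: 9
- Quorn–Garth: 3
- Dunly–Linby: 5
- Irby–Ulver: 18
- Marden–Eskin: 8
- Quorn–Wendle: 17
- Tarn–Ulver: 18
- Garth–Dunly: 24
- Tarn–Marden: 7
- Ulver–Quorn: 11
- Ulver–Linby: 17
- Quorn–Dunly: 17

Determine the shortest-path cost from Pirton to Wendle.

$34

Candidate routes:
Pirton - Garth - Quorn - Wendle: 18+3+17 = 38
Pirton - Ulver - Linby - Dunly - Wendle: 6+17+5+17 = 45
Pirton - Ulver - Quorn - Wendle: 6+11+17 = 34
The minimum is $34 via Pirton - Ulver - Quorn - Wendle.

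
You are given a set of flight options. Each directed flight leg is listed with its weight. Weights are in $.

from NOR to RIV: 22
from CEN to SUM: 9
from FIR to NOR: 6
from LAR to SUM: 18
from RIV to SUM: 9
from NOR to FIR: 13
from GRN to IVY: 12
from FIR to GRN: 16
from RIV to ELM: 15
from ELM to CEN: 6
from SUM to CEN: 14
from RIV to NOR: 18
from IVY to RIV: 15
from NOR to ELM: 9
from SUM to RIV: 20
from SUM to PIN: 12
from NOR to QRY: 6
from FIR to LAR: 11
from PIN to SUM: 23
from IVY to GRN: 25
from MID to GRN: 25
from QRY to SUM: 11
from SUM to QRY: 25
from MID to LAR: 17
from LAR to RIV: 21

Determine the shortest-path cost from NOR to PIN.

Shortest distances from NOR:
NOR: 0
QRY: 6  (via NOR)
ELM: 9  (via NOR)
FIR: 13  (via NOR)
CEN: 15  (via ELM)
SUM: 17  (via QRY)
RIV: 22  (via NOR)
LAR: 24  (via FIR)
PIN: 29  (via SUM)
Shortest route: NOR–QRY–SUM–PIN = $29.

$29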